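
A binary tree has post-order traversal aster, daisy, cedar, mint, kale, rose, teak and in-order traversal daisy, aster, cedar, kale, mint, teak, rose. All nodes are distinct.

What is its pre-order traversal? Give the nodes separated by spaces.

The last element of post-order is the root; it splits in-order into left and right subtrees.
Root teak: left subtree has 5 nodes {daisy, aster, cedar, kale, mint}, right has 1 {rose}.
  Root kale: left subtree has 3 nodes {daisy, aster, cedar}, right has 1 {mint}.
    Root cedar: left subtree has 2 nodes {daisy, aster}, right has 0 { }.
      Root daisy: left subtree has 0 nodes { }, right has 1 {aster}.

teak kale cedar daisy aster mint rose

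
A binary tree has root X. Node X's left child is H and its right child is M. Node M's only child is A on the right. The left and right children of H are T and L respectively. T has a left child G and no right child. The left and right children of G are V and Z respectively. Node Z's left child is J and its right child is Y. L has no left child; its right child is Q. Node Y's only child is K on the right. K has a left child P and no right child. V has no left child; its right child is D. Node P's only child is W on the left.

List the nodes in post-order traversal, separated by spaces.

D V J W P K Y Z G T Q L H A M X

Post-order visits the left subtree, then the right subtree, then the node.
At X: go left to H.
  At H: go left to T.
    At T: go left to G.
      At G: go left to V.
        At V: no left child.
        At V: go right to D.
          D is a leaf — visit D.
        Visit V.
      At G: go right to Z.
        At Z: go left to J.
          J is a leaf — visit J.
        At Z: go right to Y.
          At Y: no left child.
          At Y: go right to K.
            At K: go left to P.
              At P: go left to W.
                W is a leaf — visit W.
              At P: no right child.
              Visit P.
            At K: no right child.
            Visit K.
          Visit Y.
        Visit Z.
      Visit G.
    At T: no right child.
    Visit T.
  At H: go right to L.
    At L: no left child.
    At L: go right to Q.
      Q is a leaf — visit Q.
    Visit L.
  Visit H.
At X: go right to M.
  At M: no left child.
  At M: go right to A.
    A is a leaf — visit A.
  Visit M.
Visit X.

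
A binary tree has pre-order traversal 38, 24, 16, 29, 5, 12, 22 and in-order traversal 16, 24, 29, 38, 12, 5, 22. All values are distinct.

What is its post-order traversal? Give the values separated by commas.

The first element of pre-order is the root; it splits in-order into left and right subtrees.
Root 38: left subtree has 3 nodes {16, 24, 29}, right has 3 {12, 5, 22}.
  Root 24: left subtree has 1 node {16}, right has 1 {29}.
  Root 5: left subtree has 1 node {12}, right has 1 {22}.

16, 29, 24, 12, 22, 5, 38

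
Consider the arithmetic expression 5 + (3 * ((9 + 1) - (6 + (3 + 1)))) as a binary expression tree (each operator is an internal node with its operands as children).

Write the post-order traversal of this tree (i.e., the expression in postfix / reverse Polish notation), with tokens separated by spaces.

Post-order on an expression tree gives postfix notation: for each operator, emit left operand, right operand, then the operator.

5 3 9 1 + 6 3 1 + + - * +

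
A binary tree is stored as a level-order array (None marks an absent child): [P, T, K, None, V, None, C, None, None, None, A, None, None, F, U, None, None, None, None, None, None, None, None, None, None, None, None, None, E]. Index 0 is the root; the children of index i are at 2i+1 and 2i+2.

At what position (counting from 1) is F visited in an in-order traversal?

6

In-order visits the left subtree, then the node, then the right subtree.
At P: go left to T.
  At T: no left child.
  Visit T.
  At T: go right to V.
    At V: no left child.
    Visit V.
    At V: go right to A.
      A is a leaf — visit A.
Visit P.
At P: go right to K.
  At K: no left child.
  Visit K.
  At K: go right to C.
    At C: go left to F.
      At F: no left child.
      Visit F.
      At F: go right to E.
        E is a leaf — visit E.
    Visit C.
    At C: go right to U.
      U is a leaf — visit U.
Full in-order sequence: T, V, A, P, K, F, E, C, U.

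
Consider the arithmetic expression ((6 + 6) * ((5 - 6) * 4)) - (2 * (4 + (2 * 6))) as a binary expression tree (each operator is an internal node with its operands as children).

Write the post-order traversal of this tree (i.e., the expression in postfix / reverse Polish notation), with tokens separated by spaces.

Post-order on an expression tree gives postfix notation: for each operator, emit left operand, right operand, then the operator.

6 6 + 5 6 - 4 * * 2 4 2 6 * + * -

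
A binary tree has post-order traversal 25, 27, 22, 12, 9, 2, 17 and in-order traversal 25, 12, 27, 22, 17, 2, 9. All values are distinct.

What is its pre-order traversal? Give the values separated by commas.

17, 12, 25, 22, 27, 2, 9

The last element of post-order is the root; it splits in-order into left and right subtrees.
Root 17: left subtree has 4 nodes {25, 12, 27, 22}, right has 2 {2, 9}.
  Root 12: left subtree has 1 node {25}, right has 2 {27, 22}.
    Root 22: left subtree has 1 node {27}, right has 0 { }.
  Root 2: left subtree has 0 nodes { }, right has 1 {9}.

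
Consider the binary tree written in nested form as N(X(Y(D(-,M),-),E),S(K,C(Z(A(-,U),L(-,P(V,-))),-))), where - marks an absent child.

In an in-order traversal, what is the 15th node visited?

In-order visits the left subtree, then the node, then the right subtree.
At N: go left to X.
  At X: go left to Y.
    At Y: go left to D.
      At D: no left child.
      Visit D.
      At D: go right to M.
        M is a leaf — visit M.
    Visit Y.
    At Y: no right child.
  Visit X.
  At X: go right to E.
    E is a leaf — visit E.
Visit N.
At N: go right to S.
  At S: go left to K.
    K is a leaf — visit K.
  Visit S.
  At S: go right to C.
    At C: go left to Z.
      At Z: go left to A.
        At A: no left child.
        Visit A.
        At A: go right to U.
          U is a leaf — visit U.
      Visit Z.
      At Z: go right to L.
        At L: no left child.
        Visit L.
        At L: go right to P.
          At P: go left to V.
            V is a leaf — visit V.
          Visit P.
          At P: no right child.
    Visit C.
    At C: no right child.
Full in-order sequence: D, M, Y, X, E, N, K, S, A, U, Z, L, V, P, C.

C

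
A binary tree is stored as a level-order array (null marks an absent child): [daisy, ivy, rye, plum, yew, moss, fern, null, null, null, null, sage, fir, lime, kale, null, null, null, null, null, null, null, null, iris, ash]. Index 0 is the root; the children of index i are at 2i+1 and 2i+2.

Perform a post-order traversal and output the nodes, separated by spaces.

Post-order visits the left subtree, then the right subtree, then the node.
At daisy: go left to ivy.
  At ivy: go left to plum.
    plum is a leaf — visit plum.
  At ivy: go right to yew.
    yew is a leaf — visit yew.
  Visit ivy.
At daisy: go right to rye.
  At rye: go left to moss.
    At moss: go left to sage.
      At sage: go left to iris.
        iris is a leaf — visit iris.
      At sage: go right to ash.
        ash is a leaf — visit ash.
      Visit sage.
    At moss: go right to fir.
      fir is a leaf — visit fir.
    Visit moss.
  At rye: go right to fern.
    At fern: go left to lime.
      lime is a leaf — visit lime.
    At fern: go right to kale.
      kale is a leaf — visit kale.
    Visit fern.
  Visit rye.
Visit daisy.

plum yew ivy iris ash sage fir moss lime kale fern rye daisy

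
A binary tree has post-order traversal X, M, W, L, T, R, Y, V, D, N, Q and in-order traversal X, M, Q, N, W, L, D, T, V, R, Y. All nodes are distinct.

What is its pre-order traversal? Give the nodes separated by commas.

The last element of post-order is the root; it splits in-order into left and right subtrees.
Root Q: left subtree has 2 nodes {X, M}, right has 8 {N, W, L, D, T, V, R, Y}.
  Root M: left subtree has 1 node {X}, right has 0 { }.
  Root N: left subtree has 0 nodes { }, right has 7 {W, L, D, T, V, R, Y}.
    Root D: left subtree has 2 nodes {W, L}, right has 4 {T, V, R, Y}.
      Root L: left subtree has 1 node {W}, right has 0 { }.
      Root V: left subtree has 1 node {T}, right has 2 {R, Y}.
        Root Y: left subtree has 1 node {R}, right has 0 { }.

Q, M, X, N, D, L, W, V, T, Y, R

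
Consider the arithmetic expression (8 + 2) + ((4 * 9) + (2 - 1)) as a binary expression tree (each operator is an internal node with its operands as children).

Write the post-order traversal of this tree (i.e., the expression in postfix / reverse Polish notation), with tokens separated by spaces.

8 2 + 4 9 * 2 1 - + +

Post-order on an expression tree gives postfix notation: for each operator, emit left operand, right operand, then the operator.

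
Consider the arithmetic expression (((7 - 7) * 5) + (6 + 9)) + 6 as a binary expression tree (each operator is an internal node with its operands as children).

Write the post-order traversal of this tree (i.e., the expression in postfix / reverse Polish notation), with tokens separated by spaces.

Post-order on an expression tree gives postfix notation: for each operator, emit left operand, right operand, then the operator.

7 7 - 5 * 6 9 + + 6 +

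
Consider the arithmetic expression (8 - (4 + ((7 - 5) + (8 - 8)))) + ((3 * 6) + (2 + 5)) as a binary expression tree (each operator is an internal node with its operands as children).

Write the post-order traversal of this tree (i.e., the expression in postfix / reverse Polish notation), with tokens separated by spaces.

Post-order on an expression tree gives postfix notation: for each operator, emit left operand, right operand, then the operator.

8 4 7 5 - 8 8 - + + - 3 6 * 2 5 + + +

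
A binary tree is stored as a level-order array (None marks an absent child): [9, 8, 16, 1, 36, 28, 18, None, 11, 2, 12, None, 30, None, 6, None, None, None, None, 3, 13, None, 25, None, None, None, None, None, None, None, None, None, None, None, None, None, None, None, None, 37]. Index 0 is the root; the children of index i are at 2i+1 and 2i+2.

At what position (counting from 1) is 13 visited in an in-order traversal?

7

In-order visits the left subtree, then the node, then the right subtree.
At 9: go left to 8.
  At 8: go left to 1.
    At 1: no left child.
    Visit 1.
    At 1: go right to 11.
      11 is a leaf — visit 11.
  Visit 8.
  At 8: go right to 36.
    At 36: go left to 2.
      At 2: go left to 3.
        At 3: go left to 37.
          37 is a leaf — visit 37.
        Visit 3.
        At 3: no right child.
      Visit 2.
      At 2: go right to 13.
        13 is a leaf — visit 13.
    Visit 36.
    At 36: go right to 12.
      At 12: no left child.
      Visit 12.
      At 12: go right to 25.
        25 is a leaf — visit 25.
Visit 9.
At 9: go right to 16.
  At 16: go left to 28.
    At 28: no left child.
    Visit 28.
    At 28: go right to 30.
      30 is a leaf — visit 30.
  Visit 16.
  At 16: go right to 18.
    At 18: no left child.
    Visit 18.
    At 18: go right to 6.
      6 is a leaf — visit 6.
Full in-order sequence: 1, 11, 8, 37, 3, 2, 13, 36, 12, 25, 9, 28, 30, 16, 18, 6.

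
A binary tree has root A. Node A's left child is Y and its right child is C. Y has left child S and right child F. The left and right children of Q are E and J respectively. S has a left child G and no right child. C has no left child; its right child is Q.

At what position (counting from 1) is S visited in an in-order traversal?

In-order visits the left subtree, then the node, then the right subtree.
At A: go left to Y.
  At Y: go left to S.
    At S: go left to G.
      G is a leaf — visit G.
    Visit S.
    At S: no right child.
  Visit Y.
  At Y: go right to F.
    F is a leaf — visit F.
Visit A.
At A: go right to C.
  At C: no left child.
  Visit C.
  At C: go right to Q.
    At Q: go left to E.
      E is a leaf — visit E.
    Visit Q.
    At Q: go right to J.
      J is a leaf — visit J.
Full in-order sequence: G, S, Y, F, A, C, E, Q, J.

2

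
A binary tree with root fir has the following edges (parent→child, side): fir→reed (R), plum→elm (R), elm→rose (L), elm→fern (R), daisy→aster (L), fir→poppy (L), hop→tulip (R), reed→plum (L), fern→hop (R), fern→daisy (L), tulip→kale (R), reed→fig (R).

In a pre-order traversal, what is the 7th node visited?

fern

Pre-order visits the node, then its left subtree, then its right subtree.
Visit fir.
At fir: go left to poppy.
  poppy is a leaf — visit poppy.
At fir: go right to reed.
  Visit reed.
  At reed: go left to plum.
    Visit plum.
    At plum: no left child.
    At plum: go right to elm.
      Visit elm.
      At elm: go left to rose.
        rose is a leaf — visit rose.
      At elm: go right to fern.
        Visit fern.
        At fern: go left to daisy.
          Visit daisy.
          At daisy: go left to aster.
            aster is a leaf — visit aster.
          At daisy: no right child.
        At fern: go right to hop.
          Visit hop.
          At hop: no left child.
          At hop: go right to tulip.
            Visit tulip.
            At tulip: no left child.
            At tulip: go right to kale.
              kale is a leaf — visit kale.
  At reed: go right to fig.
    fig is a leaf — visit fig.
Full pre-order sequence: fir, poppy, reed, plum, elm, rose, fern, daisy, aster, hop, tulip, kale, fig.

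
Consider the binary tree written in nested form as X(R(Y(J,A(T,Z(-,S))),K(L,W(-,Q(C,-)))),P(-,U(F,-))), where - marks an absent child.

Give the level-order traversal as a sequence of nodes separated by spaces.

X R P Y K U J A L W F T Z Q S C

Level-order visits nodes level by level from the root, left to right within each level.
Level 0: X
Level 1: R, P
Level 2: Y, K, U
Level 3: J, A, L, W, F
Level 4: T, Z, Q
Level 5: S, C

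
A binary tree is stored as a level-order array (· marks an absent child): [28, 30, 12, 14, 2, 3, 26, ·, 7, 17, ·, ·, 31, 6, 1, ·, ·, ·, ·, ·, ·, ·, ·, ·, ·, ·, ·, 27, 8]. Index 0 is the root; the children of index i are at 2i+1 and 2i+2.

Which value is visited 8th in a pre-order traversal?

Pre-order visits the node, then its left subtree, then its right subtree.
Visit 28.
At 28: go left to 30.
  Visit 30.
  At 30: go left to 14.
    Visit 14.
    At 14: no left child.
    At 14: go right to 7.
      7 is a leaf — visit 7.
  At 30: go right to 2.
    Visit 2.
    At 2: go left to 17.
      17 is a leaf — visit 17.
    At 2: no right child.
At 28: go right to 12.
  Visit 12.
  At 12: go left to 3.
    Visit 3.
    At 3: no left child.
    At 3: go right to 31.
      31 is a leaf — visit 31.
  At 12: go right to 26.
    Visit 26.
    At 26: go left to 6.
      Visit 6.
      At 6: go left to 27.
        27 is a leaf — visit 27.
      At 6: go right to 8.
        8 is a leaf — visit 8.
    At 26: go right to 1.
      1 is a leaf — visit 1.
Full pre-order sequence: 28, 30, 14, 7, 2, 17, 12, 3, 31, 26, 6, 27, 8, 1.

3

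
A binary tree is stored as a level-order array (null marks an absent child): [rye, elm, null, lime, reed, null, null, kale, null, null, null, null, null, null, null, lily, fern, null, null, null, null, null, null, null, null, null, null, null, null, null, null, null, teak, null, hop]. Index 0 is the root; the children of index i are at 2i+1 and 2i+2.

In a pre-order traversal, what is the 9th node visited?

reed

Pre-order visits the node, then its left subtree, then its right subtree.
Visit rye.
At rye: go left to elm.
  Visit elm.
  At elm: go left to lime.
    Visit lime.
    At lime: go left to kale.
      Visit kale.
      At kale: go left to lily.
        Visit lily.
        At lily: no left child.
        At lily: go right to teak.
          teak is a leaf — visit teak.
      At kale: go right to fern.
        Visit fern.
        At fern: no left child.
        At fern: go right to hop.
          hop is a leaf — visit hop.
    At lime: no right child.
  At elm: go right to reed.
    reed is a leaf — visit reed.
At rye: no right child.
Full pre-order sequence: rye, elm, lime, kale, lily, teak, fern, hop, reed.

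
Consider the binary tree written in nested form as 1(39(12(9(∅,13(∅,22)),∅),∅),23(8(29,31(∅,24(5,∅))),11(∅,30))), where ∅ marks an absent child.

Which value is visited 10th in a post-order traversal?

8

Post-order visits the left subtree, then the right subtree, then the node.
At 1: go left to 39.
  At 39: go left to 12.
    At 12: go left to 9.
      At 9: no left child.
      At 9: go right to 13.
        At 13: no left child.
        At 13: go right to 22.
          22 is a leaf — visit 22.
        Visit 13.
      Visit 9.
    At 12: no right child.
    Visit 12.
  At 39: no right child.
  Visit 39.
At 1: go right to 23.
  At 23: go left to 8.
    At 8: go left to 29.
      29 is a leaf — visit 29.
    At 8: go right to 31.
      At 31: no left child.
      At 31: go right to 24.
        At 24: go left to 5.
          5 is a leaf — visit 5.
        At 24: no right child.
        Visit 24.
      Visit 31.
    Visit 8.
  At 23: go right to 11.
    At 11: no left child.
    At 11: go right to 30.
      30 is a leaf — visit 30.
    Visit 11.
  Visit 23.
Visit 1.
Full post-order sequence: 22, 13, 9, 12, 39, 29, 5, 24, 31, 8, 30, 11, 23, 1.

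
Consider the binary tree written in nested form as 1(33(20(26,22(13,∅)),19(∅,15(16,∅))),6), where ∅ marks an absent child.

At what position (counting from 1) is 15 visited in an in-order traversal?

In-order visits the left subtree, then the node, then the right subtree.
At 1: go left to 33.
  At 33: go left to 20.
    At 20: go left to 26.
      26 is a leaf — visit 26.
    Visit 20.
    At 20: go right to 22.
      At 22: go left to 13.
        13 is a leaf — visit 13.
      Visit 22.
      At 22: no right child.
  Visit 33.
  At 33: go right to 19.
    At 19: no left child.
    Visit 19.
    At 19: go right to 15.
      At 15: go left to 16.
        16 is a leaf — visit 16.
      Visit 15.
      At 15: no right child.
Visit 1.
At 1: go right to 6.
  6 is a leaf — visit 6.
Full in-order sequence: 26, 20, 13, 22, 33, 19, 16, 15, 1, 6.

8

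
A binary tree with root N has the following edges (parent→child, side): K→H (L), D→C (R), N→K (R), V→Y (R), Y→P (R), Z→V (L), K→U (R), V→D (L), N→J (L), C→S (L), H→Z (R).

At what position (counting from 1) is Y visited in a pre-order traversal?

10

Pre-order visits the node, then its left subtree, then its right subtree.
Visit N.
At N: go left to J.
  J is a leaf — visit J.
At N: go right to K.
  Visit K.
  At K: go left to H.
    Visit H.
    At H: no left child.
    At H: go right to Z.
      Visit Z.
      At Z: go left to V.
        Visit V.
        At V: go left to D.
          Visit D.
          At D: no left child.
          At D: go right to C.
            Visit C.
            At C: go left to S.
              S is a leaf — visit S.
            At C: no right child.
        At V: go right to Y.
          Visit Y.
          At Y: no left child.
          At Y: go right to P.
            P is a leaf — visit P.
      At Z: no right child.
  At K: go right to U.
    U is a leaf — visit U.
Full pre-order sequence: N, J, K, H, Z, V, D, C, S, Y, P, U.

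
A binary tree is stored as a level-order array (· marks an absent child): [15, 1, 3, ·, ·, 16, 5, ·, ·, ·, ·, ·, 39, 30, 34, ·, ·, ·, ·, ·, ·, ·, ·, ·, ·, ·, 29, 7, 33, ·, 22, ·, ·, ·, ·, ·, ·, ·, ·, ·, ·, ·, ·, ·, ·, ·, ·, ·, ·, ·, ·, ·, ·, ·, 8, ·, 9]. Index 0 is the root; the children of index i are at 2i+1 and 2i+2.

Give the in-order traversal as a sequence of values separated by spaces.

1 15 16 39 29 8 3 7 9 30 33 5 34 22

In-order visits the left subtree, then the node, then the right subtree.
At 15: go left to 1.
  1 is a leaf — visit 1.
Visit 15.
At 15: go right to 3.
  At 3: go left to 16.
    At 16: no left child.
    Visit 16.
    At 16: go right to 39.
      At 39: no left child.
      Visit 39.
      At 39: go right to 29.
        At 29: no left child.
        Visit 29.
        At 29: go right to 8.
          8 is a leaf — visit 8.
  Visit 3.
  At 3: go right to 5.
    At 5: go left to 30.
      At 30: go left to 7.
        At 7: no left child.
        Visit 7.
        At 7: go right to 9.
          9 is a leaf — visit 9.
      Visit 30.
      At 30: go right to 33.
        33 is a leaf — visit 33.
    Visit 5.
    At 5: go right to 34.
      At 34: no left child.
      Visit 34.
      At 34: go right to 22.
        22 is a leaf — visit 22.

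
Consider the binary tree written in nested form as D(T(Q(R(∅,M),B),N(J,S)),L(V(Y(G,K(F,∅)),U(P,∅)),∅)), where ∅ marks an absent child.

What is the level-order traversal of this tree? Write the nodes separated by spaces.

D T L Q N V R B J S Y U M G K P F

Level-order visits nodes level by level from the root, left to right within each level.
Level 0: D
Level 1: T, L
Level 2: Q, N, V
Level 3: R, B, J, S, Y, U
Level 4: M, G, K, P
Level 5: F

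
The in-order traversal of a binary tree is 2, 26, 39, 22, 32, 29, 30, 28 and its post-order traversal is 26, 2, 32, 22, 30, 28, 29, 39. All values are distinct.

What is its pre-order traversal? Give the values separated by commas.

39, 2, 26, 29, 22, 32, 28, 30

The last element of post-order is the root; it splits in-order into left and right subtrees.
Root 39: left subtree has 2 nodes {2, 26}, right has 5 {22, 32, 29, 30, 28}.
  Root 2: left subtree has 0 nodes { }, right has 1 {26}.
  Root 29: left subtree has 2 nodes {22, 32}, right has 2 {30, 28}.
    Root 22: left subtree has 0 nodes { }, right has 1 {32}.
    Root 28: left subtree has 1 node {30}, right has 0 { }.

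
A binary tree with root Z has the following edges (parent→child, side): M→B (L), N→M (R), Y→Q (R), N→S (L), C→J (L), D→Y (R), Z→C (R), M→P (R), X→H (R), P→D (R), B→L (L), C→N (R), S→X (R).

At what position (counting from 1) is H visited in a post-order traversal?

Post-order visits the left subtree, then the right subtree, then the node.
At Z: no left child.
At Z: go right to C.
  At C: go left to J.
    J is a leaf — visit J.
  At C: go right to N.
    At N: go left to S.
      At S: no left child.
      At S: go right to X.
        At X: no left child.
        At X: go right to H.
          H is a leaf — visit H.
        Visit X.
      Visit S.
    At N: go right to M.
      At M: go left to B.
        At B: go left to L.
          L is a leaf — visit L.
        At B: no right child.
        Visit B.
      At M: go right to P.
        At P: no left child.
        At P: go right to D.
          At D: no left child.
          At D: go right to Y.
            At Y: no left child.
            At Y: go right to Q.
              Q is a leaf — visit Q.
            Visit Y.
          Visit D.
        Visit P.
      Visit M.
    Visit N.
  Visit C.
Visit Z.
Full post-order sequence: J, H, X, S, L, B, Q, Y, D, P, M, N, C, Z.

2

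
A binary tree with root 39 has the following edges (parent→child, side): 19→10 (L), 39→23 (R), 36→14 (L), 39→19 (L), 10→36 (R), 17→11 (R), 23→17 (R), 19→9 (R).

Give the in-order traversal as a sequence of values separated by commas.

In-order visits the left subtree, then the node, then the right subtree.
At 39: go left to 19.
  At 19: go left to 10.
    At 10: no left child.
    Visit 10.
    At 10: go right to 36.
      At 36: go left to 14.
        14 is a leaf — visit 14.
      Visit 36.
      At 36: no right child.
  Visit 19.
  At 19: go right to 9.
    9 is a leaf — visit 9.
Visit 39.
At 39: go right to 23.
  At 23: no left child.
  Visit 23.
  At 23: go right to 17.
    At 17: no left child.
    Visit 17.
    At 17: go right to 11.
      11 is a leaf — visit 11.

10, 14, 36, 19, 9, 39, 23, 17, 11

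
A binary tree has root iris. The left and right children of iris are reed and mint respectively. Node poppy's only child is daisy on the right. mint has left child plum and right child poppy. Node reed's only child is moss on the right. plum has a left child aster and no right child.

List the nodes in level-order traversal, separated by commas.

Level-order visits nodes level by level from the root, left to right within each level.
Level 0: iris
Level 1: reed, mint
Level 2: moss, plum, poppy
Level 3: aster, daisy

iris, reed, mint, moss, plum, poppy, aster, daisy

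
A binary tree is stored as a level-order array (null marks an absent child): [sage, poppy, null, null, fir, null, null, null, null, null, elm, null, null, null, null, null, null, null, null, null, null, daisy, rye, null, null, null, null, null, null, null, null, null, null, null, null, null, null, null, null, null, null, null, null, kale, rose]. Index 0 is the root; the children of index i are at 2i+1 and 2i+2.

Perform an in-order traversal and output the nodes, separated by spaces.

In-order visits the left subtree, then the node, then the right subtree.
At sage: go left to poppy.
  At poppy: no left child.
  Visit poppy.
  At poppy: go right to fir.
    At fir: no left child.
    Visit fir.
    At fir: go right to elm.
      At elm: go left to daisy.
        At daisy: go left to kale.
          kale is a leaf — visit kale.
        Visit daisy.
        At daisy: go right to rose.
          rose is a leaf — visit rose.
      Visit elm.
      At elm: go right to rye.
        rye is a leaf — visit rye.
Visit sage.
At sage: no right child.

poppy fir kale daisy rose elm rye sage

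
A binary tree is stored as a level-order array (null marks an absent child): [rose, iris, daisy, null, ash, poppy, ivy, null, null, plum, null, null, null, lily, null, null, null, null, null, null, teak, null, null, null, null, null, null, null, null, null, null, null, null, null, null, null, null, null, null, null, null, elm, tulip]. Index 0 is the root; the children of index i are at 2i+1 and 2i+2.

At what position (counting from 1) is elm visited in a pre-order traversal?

Pre-order visits the node, then its left subtree, then its right subtree.
Visit rose.
At rose: go left to iris.
  Visit iris.
  At iris: no left child.
  At iris: go right to ash.
    Visit ash.
    At ash: go left to plum.
      Visit plum.
      At plum: no left child.
      At plum: go right to teak.
        Visit teak.
        At teak: go left to elm.
          elm is a leaf — visit elm.
        At teak: go right to tulip.
          tulip is a leaf — visit tulip.
    At ash: no right child.
At rose: go right to daisy.
  Visit daisy.
  At daisy: go left to poppy.
    poppy is a leaf — visit poppy.
  At daisy: go right to ivy.
    Visit ivy.
    At ivy: go left to lily.
      lily is a leaf — visit lily.
    At ivy: no right child.
Full pre-order sequence: rose, iris, ash, plum, teak, elm, tulip, daisy, poppy, ivy, lily.

6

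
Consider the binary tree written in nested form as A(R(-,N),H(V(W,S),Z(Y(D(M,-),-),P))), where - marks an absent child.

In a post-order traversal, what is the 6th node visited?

M

Post-order visits the left subtree, then the right subtree, then the node.
At A: go left to R.
  At R: no left child.
  At R: go right to N.
    N is a leaf — visit N.
  Visit R.
At A: go right to H.
  At H: go left to V.
    At V: go left to W.
      W is a leaf — visit W.
    At V: go right to S.
      S is a leaf — visit S.
    Visit V.
  At H: go right to Z.
    At Z: go left to Y.
      At Y: go left to D.
        At D: go left to M.
          M is a leaf — visit M.
        At D: no right child.
        Visit D.
      At Y: no right child.
      Visit Y.
    At Z: go right to P.
      P is a leaf — visit P.
    Visit Z.
  Visit H.
Visit A.
Full post-order sequence: N, R, W, S, V, M, D, Y, P, Z, H, A.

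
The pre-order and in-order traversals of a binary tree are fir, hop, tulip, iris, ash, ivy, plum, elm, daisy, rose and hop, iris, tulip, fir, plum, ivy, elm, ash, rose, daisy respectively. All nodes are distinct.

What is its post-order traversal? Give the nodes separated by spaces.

iris tulip hop plum elm ivy rose daisy ash fir

The first element of pre-order is the root; it splits in-order into left and right subtrees.
Root fir: left subtree has 3 nodes {hop, iris, tulip}, right has 6 {plum, ivy, elm, ash, rose, daisy}.
  Root hop: left subtree has 0 nodes { }, right has 2 {iris, tulip}.
    Root tulip: left subtree has 1 node {iris}, right has 0 { }.
  Root ash: left subtree has 3 nodes {plum, ivy, elm}, right has 2 {rose, daisy}.
    Root ivy: left subtree has 1 node {plum}, right has 1 {elm}.
    Root daisy: left subtree has 1 node {rose}, right has 0 { }.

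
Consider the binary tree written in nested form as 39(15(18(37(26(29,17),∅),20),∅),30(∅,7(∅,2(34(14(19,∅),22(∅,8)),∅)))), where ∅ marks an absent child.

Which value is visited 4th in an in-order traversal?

37

In-order visits the left subtree, then the node, then the right subtree.
At 39: go left to 15.
  At 15: go left to 18.
    At 18: go left to 37.
      At 37: go left to 26.
        At 26: go left to 29.
          29 is a leaf — visit 29.
        Visit 26.
        At 26: go right to 17.
          17 is a leaf — visit 17.
      Visit 37.
      At 37: no right child.
    Visit 18.
    At 18: go right to 20.
      20 is a leaf — visit 20.
  Visit 15.
  At 15: no right child.
Visit 39.
At 39: go right to 30.
  At 30: no left child.
  Visit 30.
  At 30: go right to 7.
    At 7: no left child.
    Visit 7.
    At 7: go right to 2.
      At 2: go left to 34.
        At 34: go left to 14.
          At 14: go left to 19.
            19 is a leaf — visit 19.
          Visit 14.
          At 14: no right child.
        Visit 34.
        At 34: go right to 22.
          At 22: no left child.
          Visit 22.
          At 22: go right to 8.
            8 is a leaf — visit 8.
      Visit 2.
      At 2: no right child.
Full in-order sequence: 29, 26, 17, 37, 18, 20, 15, 39, 30, 7, 19, 14, 34, 22, 8, 2.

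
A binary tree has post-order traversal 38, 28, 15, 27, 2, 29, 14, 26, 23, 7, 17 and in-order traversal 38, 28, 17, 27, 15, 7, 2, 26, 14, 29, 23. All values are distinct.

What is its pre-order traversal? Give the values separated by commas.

17, 28, 38, 7, 27, 15, 23, 26, 2, 14, 29

The last element of post-order is the root; it splits in-order into left and right subtrees.
Root 17: left subtree has 2 nodes {38, 28}, right has 8 {27, 15, 7, 2, 26, 14, 29, 23}.
  Root 28: left subtree has 1 node {38}, right has 0 { }.
  Root 7: left subtree has 2 nodes {27, 15}, right has 5 {2, 26, 14, 29, 23}.
    Root 27: left subtree has 0 nodes { }, right has 1 {15}.
    Root 23: left subtree has 4 nodes {2, 26, 14, 29}, right has 0 { }.
      Root 26: left subtree has 1 node {2}, right has 2 {14, 29}.
        Root 14: left subtree has 0 nodes { }, right has 1 {29}.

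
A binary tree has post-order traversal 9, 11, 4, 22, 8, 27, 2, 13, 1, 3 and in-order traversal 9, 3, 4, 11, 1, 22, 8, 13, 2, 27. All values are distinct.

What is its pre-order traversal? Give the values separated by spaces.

The last element of post-order is the root; it splits in-order into left and right subtrees.
Root 3: left subtree has 1 node {9}, right has 8 {4, 11, 1, 22, 8, 13, 2, 27}.
  Root 1: left subtree has 2 nodes {4, 11}, right has 5 {22, 8, 13, 2, 27}.
    Root 4: left subtree has 0 nodes { }, right has 1 {11}.
    Root 13: left subtree has 2 nodes {22, 8}, right has 2 {2, 27}.
      Root 8: left subtree has 1 node {22}, right has 0 { }.
      Root 2: left subtree has 0 nodes { }, right has 1 {27}.

3 9 1 4 11 13 8 22 2 27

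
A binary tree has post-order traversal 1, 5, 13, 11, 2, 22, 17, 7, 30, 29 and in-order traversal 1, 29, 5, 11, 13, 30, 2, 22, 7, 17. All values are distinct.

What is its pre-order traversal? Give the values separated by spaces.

The last element of post-order is the root; it splits in-order into left and right subtrees.
Root 29: left subtree has 1 node {1}, right has 8 {5, 11, 13, 30, 2, 22, 7, 17}.
  Root 30: left subtree has 3 nodes {5, 11, 13}, right has 4 {2, 22, 7, 17}.
    Root 11: left subtree has 1 node {5}, right has 1 {13}.
    Root 7: left subtree has 2 nodes {2, 22}, right has 1 {17}.
      Root 22: left subtree has 1 node {2}, right has 0 { }.

29 1 30 11 5 13 7 22 2 17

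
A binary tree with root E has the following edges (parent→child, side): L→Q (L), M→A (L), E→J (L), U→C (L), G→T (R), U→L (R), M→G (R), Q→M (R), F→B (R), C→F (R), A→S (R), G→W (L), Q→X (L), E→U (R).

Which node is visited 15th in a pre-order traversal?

Pre-order visits the node, then its left subtree, then its right subtree.
Visit E.
At E: go left to J.
  J is a leaf — visit J.
At E: go right to U.
  Visit U.
  At U: go left to C.
    Visit C.
    At C: no left child.
    At C: go right to F.
      Visit F.
      At F: no left child.
      At F: go right to B.
        B is a leaf — visit B.
  At U: go right to L.
    Visit L.
    At L: go left to Q.
      Visit Q.
      At Q: go left to X.
        X is a leaf — visit X.
      At Q: go right to M.
        Visit M.
        At M: go left to A.
          Visit A.
          At A: no left child.
          At A: go right to S.
            S is a leaf — visit S.
        At M: go right to G.
          Visit G.
          At G: go left to W.
            W is a leaf — visit W.
          At G: go right to T.
            T is a leaf — visit T.
    At L: no right child.
Full pre-order sequence: E, J, U, C, F, B, L, Q, X, M, A, S, G, W, T.

T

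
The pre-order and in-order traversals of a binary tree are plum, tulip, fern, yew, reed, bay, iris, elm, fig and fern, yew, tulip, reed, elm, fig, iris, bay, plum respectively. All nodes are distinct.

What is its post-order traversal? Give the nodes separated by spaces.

yew fern fig elm iris bay reed tulip plum

The first element of pre-order is the root; it splits in-order into left and right subtrees.
Root plum: left subtree has 8 nodes {fern, yew, tulip, reed, elm, fig, iris, bay}, right has 0 { }.
  Root tulip: left subtree has 2 nodes {fern, yew}, right has 5 {reed, elm, fig, iris, bay}.
    Root fern: left subtree has 0 nodes { }, right has 1 {yew}.
    Root reed: left subtree has 0 nodes { }, right has 4 {elm, fig, iris, bay}.
      Root bay: left subtree has 3 nodes {elm, fig, iris}, right has 0 { }.
        Root iris: left subtree has 2 nodes {elm, fig}, right has 0 { }.
          Root elm: left subtree has 0 nodes { }, right has 1 {fig}.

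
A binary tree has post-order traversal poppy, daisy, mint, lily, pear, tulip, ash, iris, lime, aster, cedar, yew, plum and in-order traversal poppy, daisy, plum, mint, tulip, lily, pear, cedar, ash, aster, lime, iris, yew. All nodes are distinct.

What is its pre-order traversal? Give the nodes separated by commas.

The last element of post-order is the root; it splits in-order into left and right subtrees.
Root plum: left subtree has 2 nodes {poppy, daisy}, right has 10 {mint, tulip, lily, pear, cedar, ash, aster, lime, iris, yew}.
  Root daisy: left subtree has 1 node {poppy}, right has 0 { }.
  Root yew: left subtree has 9 nodes {mint, tulip, lily, pear, cedar, ash, aster, lime, iris}, right has 0 { }.
    Root cedar: left subtree has 4 nodes {mint, tulip, lily, pear}, right has 4 {ash, aster, lime, iris}.
      Root tulip: left subtree has 1 node {mint}, right has 2 {lily, pear}.
        Root pear: left subtree has 1 node {lily}, right has 0 { }.
      Root aster: left subtree has 1 node {ash}, right has 2 {lime, iris}.
        Root lime: left subtree has 0 nodes { }, right has 1 {iris}.

plum, daisy, poppy, yew, cedar, tulip, mint, pear, lily, aster, ash, lime, iris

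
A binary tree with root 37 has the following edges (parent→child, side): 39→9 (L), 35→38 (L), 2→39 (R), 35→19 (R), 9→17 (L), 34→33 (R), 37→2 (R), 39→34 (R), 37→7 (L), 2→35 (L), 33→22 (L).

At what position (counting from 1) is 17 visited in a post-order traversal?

Post-order visits the left subtree, then the right subtree, then the node.
At 37: go left to 7.
  7 is a leaf — visit 7.
At 37: go right to 2.
  At 2: go left to 35.
    At 35: go left to 38.
      38 is a leaf — visit 38.
    At 35: go right to 19.
      19 is a leaf — visit 19.
    Visit 35.
  At 2: go right to 39.
    At 39: go left to 9.
      At 9: go left to 17.
        17 is a leaf — visit 17.
      At 9: no right child.
      Visit 9.
    At 39: go right to 34.
      At 34: no left child.
      At 34: go right to 33.
        At 33: go left to 22.
          22 is a leaf — visit 22.
        At 33: no right child.
        Visit 33.
      Visit 34.
    Visit 39.
  Visit 2.
Visit 37.
Full post-order sequence: 7, 38, 19, 35, 17, 9, 22, 33, 34, 39, 2, 37.

5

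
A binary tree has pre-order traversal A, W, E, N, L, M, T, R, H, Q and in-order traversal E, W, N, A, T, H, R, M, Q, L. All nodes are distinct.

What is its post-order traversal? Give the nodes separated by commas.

E, N, W, H, R, T, Q, M, L, A

The first element of pre-order is the root; it splits in-order into left and right subtrees.
Root A: left subtree has 3 nodes {E, W, N}, right has 6 {T, H, R, M, Q, L}.
  Root W: left subtree has 1 node {E}, right has 1 {N}.
  Root L: left subtree has 5 nodes {T, H, R, M, Q}, right has 0 { }.
    Root M: left subtree has 3 nodes {T, H, R}, right has 1 {Q}.
      Root T: left subtree has 0 nodes { }, right has 2 {H, R}.
        Root R: left subtree has 1 node {H}, right has 0 { }.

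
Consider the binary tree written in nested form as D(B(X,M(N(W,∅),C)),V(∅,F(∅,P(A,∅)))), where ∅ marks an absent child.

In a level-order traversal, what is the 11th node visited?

Level-order visits nodes level by level from the root, left to right within each level.
Level 0: D
Level 1: B, V
Level 2: X, M, F
Level 3: N, C, P
Level 4: W, A
Full level-order sequence: D, B, V, X, M, F, N, C, P, W, A.

A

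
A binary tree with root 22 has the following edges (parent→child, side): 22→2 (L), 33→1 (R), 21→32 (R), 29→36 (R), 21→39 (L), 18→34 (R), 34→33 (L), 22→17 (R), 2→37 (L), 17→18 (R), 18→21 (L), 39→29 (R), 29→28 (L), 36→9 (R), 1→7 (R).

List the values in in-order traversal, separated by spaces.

37 2 22 17 39 28 29 36 9 21 32 18 33 1 7 34

In-order visits the left subtree, then the node, then the right subtree.
At 22: go left to 2.
  At 2: go left to 37.
    37 is a leaf — visit 37.
  Visit 2.
  At 2: no right child.
Visit 22.
At 22: go right to 17.
  At 17: no left child.
  Visit 17.
  At 17: go right to 18.
    At 18: go left to 21.
      At 21: go left to 39.
        At 39: no left child.
        Visit 39.
        At 39: go right to 29.
          At 29: go left to 28.
            28 is a leaf — visit 28.
          Visit 29.
          At 29: go right to 36.
            At 36: no left child.
            Visit 36.
            At 36: go right to 9.
              9 is a leaf — visit 9.
      Visit 21.
      At 21: go right to 32.
        32 is a leaf — visit 32.
    Visit 18.
    At 18: go right to 34.
      At 34: go left to 33.
        At 33: no left child.
        Visit 33.
        At 33: go right to 1.
          At 1: no left child.
          Visit 1.
          At 1: go right to 7.
            7 is a leaf — visit 7.
      Visit 34.
      At 34: no right child.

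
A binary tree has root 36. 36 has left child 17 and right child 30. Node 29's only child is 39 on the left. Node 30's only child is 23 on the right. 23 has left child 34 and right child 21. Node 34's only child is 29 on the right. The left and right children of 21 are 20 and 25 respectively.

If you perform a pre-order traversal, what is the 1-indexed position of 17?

Pre-order visits the node, then its left subtree, then its right subtree.
Visit 36.
At 36: go left to 17.
  17 is a leaf — visit 17.
At 36: go right to 30.
  Visit 30.
  At 30: no left child.
  At 30: go right to 23.
    Visit 23.
    At 23: go left to 34.
      Visit 34.
      At 34: no left child.
      At 34: go right to 29.
        Visit 29.
        At 29: go left to 39.
          39 is a leaf — visit 39.
        At 29: no right child.
    At 23: go right to 21.
      Visit 21.
      At 21: go left to 20.
        20 is a leaf — visit 20.
      At 21: go right to 25.
        25 is a leaf — visit 25.
Full pre-order sequence: 36, 17, 30, 23, 34, 29, 39, 21, 20, 25.

2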